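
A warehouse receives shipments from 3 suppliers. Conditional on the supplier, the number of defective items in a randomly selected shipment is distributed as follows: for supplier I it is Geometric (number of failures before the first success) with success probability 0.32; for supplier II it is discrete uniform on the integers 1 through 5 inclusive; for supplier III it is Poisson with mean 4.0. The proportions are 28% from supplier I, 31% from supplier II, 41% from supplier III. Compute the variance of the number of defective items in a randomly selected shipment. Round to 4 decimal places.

Per component, I: μ=2.125, E[X²]=11.1562; II: μ=3, E[X²]=11; III: μ=4, E[X²]=20.
E[X] = 0.28·2.125 + 0.31·3 + 0.41·4 = 3.165.
E[X²] = 0.28·11.1562 + 0.31·11 + 0.41·20 = 14.7337.
Var(X) = E[X²] − (E[X])² = 14.7337 − 10.0172 = 4.71652.

4.7165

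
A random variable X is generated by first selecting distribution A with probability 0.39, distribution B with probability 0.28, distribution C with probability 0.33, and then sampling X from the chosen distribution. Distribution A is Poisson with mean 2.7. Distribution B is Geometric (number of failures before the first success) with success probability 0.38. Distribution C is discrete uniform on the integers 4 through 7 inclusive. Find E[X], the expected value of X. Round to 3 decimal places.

3.325

Component means — A: 2.7; B: 1.63158; C: 5.5.
E[X] = 0.39·2.7 + 0.28·1.63158 + 0.33·5.5 = 3.32484.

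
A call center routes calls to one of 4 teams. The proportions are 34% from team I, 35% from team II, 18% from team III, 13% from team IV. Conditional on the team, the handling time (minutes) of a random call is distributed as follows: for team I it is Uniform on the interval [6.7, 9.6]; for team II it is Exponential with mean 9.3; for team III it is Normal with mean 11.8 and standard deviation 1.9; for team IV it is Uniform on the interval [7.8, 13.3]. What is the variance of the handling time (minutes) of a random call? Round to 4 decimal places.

33.2160

Per component, I: μ=8.15, E[X²]=67.1233; II: μ=9.3, E[X²]=172.98; III: μ=11.8, E[X²]=142.85; IV: μ=10.55, E[X²]=113.823.
E[X] = 0.34·8.15 + 0.35·9.3 + 0.18·11.8 + 0.13·10.55 = 9.5215.
E[X²] = 0.34·67.1233 + 0.35·172.98 + 0.18·142.85 + 0.13·113.823 = 123.875.
Var(X) = E[X²] − (E[X])² = 123.875 − 90.659 = 33.216.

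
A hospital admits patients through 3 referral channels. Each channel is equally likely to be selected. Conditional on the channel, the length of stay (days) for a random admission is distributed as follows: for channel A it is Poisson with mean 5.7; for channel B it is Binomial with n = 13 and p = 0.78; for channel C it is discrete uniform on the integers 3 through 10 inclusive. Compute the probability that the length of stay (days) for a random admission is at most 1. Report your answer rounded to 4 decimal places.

Conditional on each channel, P(X ≤ 1): A: 0.022418; B: 1.33178e-07; C: 0.
By total probability, P(X ≤ 1) = 0.333333·0.022418 + 0.333333·1.33178e-07 + 0.333333·0 = 0.0074727.

0.0075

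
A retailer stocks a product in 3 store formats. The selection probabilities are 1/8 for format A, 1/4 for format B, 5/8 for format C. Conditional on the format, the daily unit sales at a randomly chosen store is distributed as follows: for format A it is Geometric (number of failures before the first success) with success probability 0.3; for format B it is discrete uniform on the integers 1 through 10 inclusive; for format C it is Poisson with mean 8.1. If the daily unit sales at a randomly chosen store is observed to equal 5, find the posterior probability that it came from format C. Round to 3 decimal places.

Likelihoods P(X=5 | ·): A: 0.050421; B: 0.1; C: 0.088198.
Posterior ∝ prior × likelihood. Numerator for C: 0.625·0.088198 = 0.0551237.
Normalizing constant: 0.125·0.050421 + 0.25·0.1 + 0.625·0.088198 = 0.0864264.
P(C | observation) = 0.0551237 / 0.0864264 = 0.637812.

0.638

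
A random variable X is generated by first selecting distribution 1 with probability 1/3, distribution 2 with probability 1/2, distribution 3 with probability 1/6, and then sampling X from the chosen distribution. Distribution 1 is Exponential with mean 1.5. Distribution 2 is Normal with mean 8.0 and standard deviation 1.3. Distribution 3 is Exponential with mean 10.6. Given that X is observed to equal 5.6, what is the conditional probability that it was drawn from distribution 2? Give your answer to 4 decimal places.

Likelihoods f(5.6 | ·): 1: 0.015942; 2: 0.05583; 3: 0.0556231.
Posterior ∝ prior × likelihood. Numerator for 2: 0.5·0.05583 = 0.027915.
Normalizing constant: 0.333333·0.015942 + 0.5·0.05583 + 0.166667·0.0556231 = 0.0424995.
P(2 | observation) = 0.027915 / 0.0424995 = 0.656831.

0.6568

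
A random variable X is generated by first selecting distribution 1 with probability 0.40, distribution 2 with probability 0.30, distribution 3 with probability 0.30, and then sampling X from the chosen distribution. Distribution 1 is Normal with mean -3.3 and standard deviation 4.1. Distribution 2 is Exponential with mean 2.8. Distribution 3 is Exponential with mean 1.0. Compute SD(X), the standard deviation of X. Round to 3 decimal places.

4.044

Per component, 1: μ=-3.3, E[X²]=27.7; 2: μ=2.8, E[X²]=15.68; 3: μ=1, E[X²]=2.
E[X] = 0.4·-3.3 + 0.3·2.8 + 0.3·1 = -0.18.
E[X²] = 0.4·27.7 + 0.3·15.68 + 0.3·2 = 16.384.
Var(X) = E[X²] − (E[X])² = 16.384 − 0.0324 = 16.3516.
SD(X) = √16.3516 = 4.04371.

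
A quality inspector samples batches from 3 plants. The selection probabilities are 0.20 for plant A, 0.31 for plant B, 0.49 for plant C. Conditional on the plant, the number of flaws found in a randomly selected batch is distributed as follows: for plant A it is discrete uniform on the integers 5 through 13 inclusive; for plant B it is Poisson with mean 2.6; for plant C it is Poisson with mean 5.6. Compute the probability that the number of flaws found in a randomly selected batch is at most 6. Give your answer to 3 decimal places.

Conditional on each plant, P(X ≤ 6): A: 0.222222; B: 0.98283; C: 0.670258.
By total probability, P(X ≤ 6) = 0.2·0.222222 + 0.31·0.98283 + 0.49·0.670258 = 0.677548.

0.678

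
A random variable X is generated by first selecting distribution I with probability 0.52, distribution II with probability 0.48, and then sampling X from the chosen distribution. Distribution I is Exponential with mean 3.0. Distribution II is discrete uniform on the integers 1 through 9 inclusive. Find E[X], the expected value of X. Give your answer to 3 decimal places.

3.960

Component means — I: 3; II: 5.
E[X] = 0.52·3 + 0.48·5 = 3.96.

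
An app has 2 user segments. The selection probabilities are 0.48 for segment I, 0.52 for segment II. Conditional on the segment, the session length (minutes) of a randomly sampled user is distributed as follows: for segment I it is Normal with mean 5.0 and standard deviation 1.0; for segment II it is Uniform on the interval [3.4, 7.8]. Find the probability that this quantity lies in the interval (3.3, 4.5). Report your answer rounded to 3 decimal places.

Conditional on each segment, P(3.3 < X < 4.5): I: 0.263972; II: 0.25.
By total probability, P(3.3 < X < 4.5) = 0.48·0.263972 + 0.52·0.25 = 0.256707.

0.257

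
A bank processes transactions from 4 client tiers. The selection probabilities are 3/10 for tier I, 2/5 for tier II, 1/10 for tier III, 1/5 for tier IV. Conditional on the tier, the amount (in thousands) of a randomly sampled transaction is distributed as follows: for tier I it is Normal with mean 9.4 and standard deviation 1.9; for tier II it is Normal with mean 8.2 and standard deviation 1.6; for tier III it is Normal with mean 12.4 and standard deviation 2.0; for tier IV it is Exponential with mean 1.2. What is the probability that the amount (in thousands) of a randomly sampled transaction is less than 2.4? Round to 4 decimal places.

0.1730

Conditional on each tier, P(X < 2.4): I: 0.000114706; II: 0.000144481; III: 2.86652e-07; IV: 0.864665.
By total probability, P(X < 2.4) = 0.3·0.000114706 + 0.4·0.000144481 + 0.1·2.86652e-07 + 0.2·0.864665 = 0.173025.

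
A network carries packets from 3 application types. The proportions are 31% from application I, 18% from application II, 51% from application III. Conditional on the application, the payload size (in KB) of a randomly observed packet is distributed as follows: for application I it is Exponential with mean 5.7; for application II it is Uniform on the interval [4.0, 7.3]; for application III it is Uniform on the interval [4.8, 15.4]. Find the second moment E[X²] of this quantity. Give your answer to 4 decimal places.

82.8536

For each component E[X²] = Var + (mean)², giving I: 64.98; II: 32.83; III: 111.373.
Overall E[X²] = 0.31·64.98 + 0.18·32.83 + 0.51·111.373 = 82.8536.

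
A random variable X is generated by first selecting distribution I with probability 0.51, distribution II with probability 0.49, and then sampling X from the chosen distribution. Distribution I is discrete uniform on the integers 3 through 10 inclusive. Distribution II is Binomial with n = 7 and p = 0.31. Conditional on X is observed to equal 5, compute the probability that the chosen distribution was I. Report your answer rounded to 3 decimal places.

0.820

Likelihoods P(X=5 | ·): I: 0.125; II: 0.0286237.
Posterior ∝ prior × likelihood. Numerator for I: 0.51·0.125 = 0.06375.
Normalizing constant: 0.51·0.125 + 0.49·0.0286237 = 0.0777756.
P(I | observation) = 0.06375 / 0.0777756 = 0.819666.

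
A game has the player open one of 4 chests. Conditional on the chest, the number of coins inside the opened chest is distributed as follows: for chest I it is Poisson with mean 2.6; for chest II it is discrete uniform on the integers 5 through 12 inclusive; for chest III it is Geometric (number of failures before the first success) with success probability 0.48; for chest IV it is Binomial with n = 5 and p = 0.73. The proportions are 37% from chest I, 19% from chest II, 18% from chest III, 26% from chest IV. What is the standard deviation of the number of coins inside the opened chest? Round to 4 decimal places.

2.9462

Per component, I: μ=2.6, E[X²]=9.36; II: μ=8.5, E[X²]=77.5; III: μ=1.08333, E[X²]=3.43056; IV: μ=3.65, E[X²]=14.308.
E[X] = 0.37·2.6 + 0.19·8.5 + 0.18·1.08333 + 0.26·3.65 = 3.721.
E[X²] = 0.37·9.36 + 0.19·77.5 + 0.18·3.43056 + 0.26·14.308 = 22.5258.
Var(X) = E[X²] − (E[X])² = 22.5258 − 13.8458 = 8.67994.
SD(X) = √8.67994 = 2.94617.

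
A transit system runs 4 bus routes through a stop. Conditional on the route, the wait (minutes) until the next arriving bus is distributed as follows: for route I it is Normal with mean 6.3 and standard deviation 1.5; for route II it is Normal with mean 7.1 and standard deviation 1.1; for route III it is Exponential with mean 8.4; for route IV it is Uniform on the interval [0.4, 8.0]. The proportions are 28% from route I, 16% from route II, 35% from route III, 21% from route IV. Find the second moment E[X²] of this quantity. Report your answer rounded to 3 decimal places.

For each component E[X²] = Var + (mean)², giving I: 41.94; II: 51.62; III: 141.12; IV: 22.4533.
Overall E[X²] = 0.28·41.94 + 0.16·51.62 + 0.35·141.12 + 0.21·22.4533 = 74.1096.

74.110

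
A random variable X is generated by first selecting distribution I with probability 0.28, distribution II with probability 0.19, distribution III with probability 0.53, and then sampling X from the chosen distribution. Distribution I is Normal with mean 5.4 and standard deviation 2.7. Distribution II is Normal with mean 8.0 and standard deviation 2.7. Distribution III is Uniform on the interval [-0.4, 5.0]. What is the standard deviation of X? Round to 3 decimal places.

3.126

Per component, I: μ=5.4, E[X²]=36.45; II: μ=8, E[X²]=71.29; III: μ=2.3, E[X²]=7.72.
E[X] = 0.28·5.4 + 0.19·8 + 0.53·2.3 = 4.251.
E[X²] = 0.28·36.45 + 0.19·71.29 + 0.53·7.72 = 27.8427.
Var(X) = E[X²] − (E[X])² = 27.8427 − 18.071 = 9.7717.
SD(X) = √9.7717 = 3.12597.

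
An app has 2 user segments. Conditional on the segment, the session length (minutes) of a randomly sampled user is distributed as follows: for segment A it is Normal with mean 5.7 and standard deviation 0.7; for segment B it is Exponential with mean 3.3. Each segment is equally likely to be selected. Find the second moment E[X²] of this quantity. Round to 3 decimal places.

27.380

For each component E[X²] = Var + (mean)², giving A: 32.98; B: 21.78.
Overall E[X²] = 0.5·32.98 + 0.5·21.78 = 27.38.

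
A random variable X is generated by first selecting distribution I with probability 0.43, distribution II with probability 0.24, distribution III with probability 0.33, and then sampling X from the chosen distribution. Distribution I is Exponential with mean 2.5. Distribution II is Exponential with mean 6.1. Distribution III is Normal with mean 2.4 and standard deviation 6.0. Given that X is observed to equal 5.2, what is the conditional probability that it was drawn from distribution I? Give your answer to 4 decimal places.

0.3709

Likelihoods f(5.2 | ·): I: 0.0499721; II: 0.0698959; III: 0.0596306.
Posterior ∝ prior × likelihood. Numerator for I: 0.43·0.0499721 = 0.021488.
Normalizing constant: 0.43·0.0499721 + 0.24·0.0698959 + 0.33·0.0596306 = 0.0579411.
P(I | observation) = 0.021488 / 0.0579411 = 0.370859.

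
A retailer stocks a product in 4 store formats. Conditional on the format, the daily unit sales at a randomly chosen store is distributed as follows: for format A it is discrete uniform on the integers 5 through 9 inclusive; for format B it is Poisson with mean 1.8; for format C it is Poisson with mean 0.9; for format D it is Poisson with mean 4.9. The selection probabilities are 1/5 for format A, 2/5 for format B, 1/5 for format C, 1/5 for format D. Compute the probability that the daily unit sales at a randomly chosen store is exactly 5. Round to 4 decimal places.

0.0859

Conditional on each format, P(X = 5): A: 0.2; B: 0.0260286; C: 0.00200063; D: 0.17529.
By total probability, P(X = 5) = 0.2·0.2 + 0.4·0.0260286 + 0.2·0.00200063 + 0.2·0.17529 = 0.0858695.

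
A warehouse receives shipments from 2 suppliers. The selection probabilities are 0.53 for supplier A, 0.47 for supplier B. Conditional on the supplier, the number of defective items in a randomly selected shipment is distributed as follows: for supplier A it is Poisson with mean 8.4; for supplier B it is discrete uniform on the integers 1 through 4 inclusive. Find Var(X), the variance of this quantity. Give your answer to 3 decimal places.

Per component, A: μ=8.4, E[X²]=78.96; B: μ=2.5, E[X²]=7.5.
E[X] = 0.53·8.4 + 0.47·2.5 = 5.627.
E[X²] = 0.53·78.96 + 0.47·7.5 = 45.3738.
Var(X) = E[X²] − (E[X])² = 45.3738 − 31.6631 = 13.7107.

13.711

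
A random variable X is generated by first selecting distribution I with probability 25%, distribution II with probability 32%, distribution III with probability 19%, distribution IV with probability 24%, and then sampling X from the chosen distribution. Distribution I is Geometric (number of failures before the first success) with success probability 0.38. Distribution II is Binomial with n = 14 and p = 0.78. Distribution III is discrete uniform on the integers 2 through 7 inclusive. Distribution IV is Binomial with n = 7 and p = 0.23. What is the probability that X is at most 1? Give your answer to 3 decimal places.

0.273

Conditional on each component, P(X ≤ 1): I: 0.6156; II: 3.1505e-08; III: 0; IV: 0.496045.
By total probability, P(X ≤ 1) = 0.25·0.6156 + 0.32·3.1505e-08 + 0.19·0 + 0.24·0.496045 = 0.272951.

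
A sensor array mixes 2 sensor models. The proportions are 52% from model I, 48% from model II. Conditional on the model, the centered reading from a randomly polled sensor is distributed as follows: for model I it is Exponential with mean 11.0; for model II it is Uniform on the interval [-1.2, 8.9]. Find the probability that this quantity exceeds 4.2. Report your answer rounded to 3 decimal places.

Conditional on each model, P(X > 4.2): I: 0.682619; II: 0.465347.
By total probability, P(X > 4.2) = 0.52·0.682619 + 0.48·0.465347 = 0.578328.

0.578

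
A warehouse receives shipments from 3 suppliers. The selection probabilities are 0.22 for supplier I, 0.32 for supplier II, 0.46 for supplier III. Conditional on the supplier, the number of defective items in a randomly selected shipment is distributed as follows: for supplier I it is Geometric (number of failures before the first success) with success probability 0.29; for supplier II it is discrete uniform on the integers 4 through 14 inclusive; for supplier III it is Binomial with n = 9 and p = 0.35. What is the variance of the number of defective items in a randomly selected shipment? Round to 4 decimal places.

Per component, I: μ=2.44828, E[X²]=14.4364; II: μ=9, E[X²]=91; III: μ=3.15, E[X²]=11.97.
E[X] = 0.22·2.44828 + 0.32·9 + 0.46·3.15 = 4.86762.
E[X²] = 0.22·14.4364 + 0.32·91 + 0.46·11.97 = 37.8022.
Var(X) = E[X²] − (E[X])² = 37.8022 − 23.6937 = 14.1085.

14.1085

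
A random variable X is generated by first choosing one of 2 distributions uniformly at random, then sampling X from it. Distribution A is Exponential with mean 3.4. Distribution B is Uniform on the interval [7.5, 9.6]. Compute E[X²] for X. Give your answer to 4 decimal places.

48.2950

For each component E[X²] = Var + (mean)², giving A: 23.12; B: 73.47.
Overall E[X²] = 0.5·23.12 + 0.5·73.47 = 48.295.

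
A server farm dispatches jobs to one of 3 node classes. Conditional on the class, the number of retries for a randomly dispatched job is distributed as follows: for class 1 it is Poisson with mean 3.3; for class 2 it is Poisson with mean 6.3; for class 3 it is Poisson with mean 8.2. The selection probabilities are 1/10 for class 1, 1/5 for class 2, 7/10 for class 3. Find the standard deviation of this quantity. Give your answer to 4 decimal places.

3.1139

Per component, 1: μ=3.3, E[X²]=14.19; 2: μ=6.3, E[X²]=45.99; 3: μ=8.2, E[X²]=75.44.
E[X] = 0.1·3.3 + 0.2·6.3 + 0.7·8.2 = 7.33.
E[X²] = 0.1·14.19 + 0.2·45.99 + 0.7·75.44 = 63.425.
Var(X) = E[X²] − (E[X])² = 63.425 − 53.7289 = 9.6961.
SD(X) = √9.6961 = 3.11386.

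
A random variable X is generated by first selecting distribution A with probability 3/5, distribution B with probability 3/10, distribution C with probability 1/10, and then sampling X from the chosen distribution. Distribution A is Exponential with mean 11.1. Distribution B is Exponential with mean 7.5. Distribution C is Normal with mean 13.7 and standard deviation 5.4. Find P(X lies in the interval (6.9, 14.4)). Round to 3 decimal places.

Conditional on each component, P(6.9 < X < 14.4): A: 0.263803; B: 0.251912; C: 0.447602.
By total probability, P(6.9 < X < 14.4) = 0.6·0.263803 + 0.3·0.251912 + 0.1·0.447602 = 0.278616.

0.279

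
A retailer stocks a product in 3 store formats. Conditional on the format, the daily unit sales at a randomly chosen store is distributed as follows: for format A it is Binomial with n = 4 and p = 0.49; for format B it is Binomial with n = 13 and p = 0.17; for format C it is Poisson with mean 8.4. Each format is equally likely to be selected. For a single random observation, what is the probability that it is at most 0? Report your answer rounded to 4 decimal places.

0.0522

Conditional on each format, P(X ≤ 0): A: 0.067652; B: 0.0887187; C: 0.000224867.
By total probability, P(X ≤ 0) = 0.333333·0.067652 + 0.333333·0.0887187 + 0.333333·0.000224867 = 0.0521985.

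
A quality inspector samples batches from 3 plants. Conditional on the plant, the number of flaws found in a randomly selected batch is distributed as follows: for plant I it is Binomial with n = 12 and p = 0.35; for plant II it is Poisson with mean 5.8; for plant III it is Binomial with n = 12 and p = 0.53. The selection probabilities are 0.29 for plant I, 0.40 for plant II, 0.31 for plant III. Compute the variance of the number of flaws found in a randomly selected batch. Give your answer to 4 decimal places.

Per component, I: μ=4.2, E[X²]=20.37; II: μ=5.8, E[X²]=39.44; III: μ=6.36, E[X²]=43.4388.
E[X] = 0.29·4.2 + 0.4·5.8 + 0.31·6.36 = 5.5096.
E[X²] = 0.29·20.37 + 0.4·39.44 + 0.31·43.4388 = 35.1493.
Var(X) = E[X²] − (E[X])² = 35.1493 − 30.3557 = 4.79364.

4.7936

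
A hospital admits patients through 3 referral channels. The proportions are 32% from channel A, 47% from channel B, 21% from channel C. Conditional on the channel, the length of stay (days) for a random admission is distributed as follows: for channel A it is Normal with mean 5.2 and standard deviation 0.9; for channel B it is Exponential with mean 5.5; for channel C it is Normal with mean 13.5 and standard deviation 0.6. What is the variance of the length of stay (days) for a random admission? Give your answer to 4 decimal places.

25.5120

Per component, A: μ=5.2, E[X²]=27.85; B: μ=5.5, E[X²]=60.5; C: μ=13.5, E[X²]=182.61.
E[X] = 0.32·5.2 + 0.47·5.5 + 0.21·13.5 = 7.084.
E[X²] = 0.32·27.85 + 0.47·60.5 + 0.21·182.61 = 75.6951.
Var(X) = E[X²] − (E[X])² = 75.6951 − 50.1831 = 25.512.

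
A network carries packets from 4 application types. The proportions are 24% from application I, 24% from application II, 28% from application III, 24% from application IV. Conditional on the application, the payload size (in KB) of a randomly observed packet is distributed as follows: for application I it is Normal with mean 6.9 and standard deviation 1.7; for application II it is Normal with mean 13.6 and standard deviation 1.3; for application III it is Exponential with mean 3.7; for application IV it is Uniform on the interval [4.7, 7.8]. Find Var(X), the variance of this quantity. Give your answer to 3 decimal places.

18.558

Per component, I: μ=6.9, E[X²]=50.5; II: μ=13.6, E[X²]=186.65; III: μ=3.7, E[X²]=27.38; IV: μ=6.25, E[X²]=39.8633.
E[X] = 0.24·6.9 + 0.24·13.6 + 0.28·3.7 + 0.24·6.25 = 7.456.
E[X²] = 0.24·50.5 + 0.24·186.65 + 0.28·27.38 + 0.24·39.8633 = 74.1496.
Var(X) = E[X²] − (E[X])² = 74.1496 − 55.5919 = 18.5577.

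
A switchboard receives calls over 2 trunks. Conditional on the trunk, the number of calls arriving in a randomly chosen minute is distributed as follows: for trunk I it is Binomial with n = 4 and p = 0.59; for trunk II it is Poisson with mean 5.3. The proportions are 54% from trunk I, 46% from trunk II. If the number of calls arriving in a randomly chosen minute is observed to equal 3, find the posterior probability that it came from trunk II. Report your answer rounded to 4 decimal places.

0.2385

Likelihoods P(X=3 | ·): I: 0.336822; II: 0.123856.
Posterior ∝ prior × likelihood. Numerator for II: 0.46·0.123856 = 0.0569736.
Normalizing constant: 0.54·0.336822 + 0.46·0.123856 = 0.238857.
P(II | observation) = 0.0569736 / 0.238857 = 0.238526.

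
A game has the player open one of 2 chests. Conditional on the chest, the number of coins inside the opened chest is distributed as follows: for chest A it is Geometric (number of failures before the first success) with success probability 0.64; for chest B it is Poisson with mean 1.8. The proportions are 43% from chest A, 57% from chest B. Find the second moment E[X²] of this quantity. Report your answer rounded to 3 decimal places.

3.387

For each component E[X²] = Var + (mean)², giving A: 1.19531; B: 5.04.
Overall E[X²] = 0.43·1.19531 + 0.57·5.04 = 3.38678.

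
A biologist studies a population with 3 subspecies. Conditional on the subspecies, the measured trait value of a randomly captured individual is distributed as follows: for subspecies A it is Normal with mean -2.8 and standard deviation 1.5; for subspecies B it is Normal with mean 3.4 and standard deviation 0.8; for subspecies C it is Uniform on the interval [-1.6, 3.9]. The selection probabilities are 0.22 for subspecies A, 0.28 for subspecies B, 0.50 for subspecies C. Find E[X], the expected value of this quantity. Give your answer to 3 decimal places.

0.911

Component means — A: -2.8; B: 3.4; C: 1.15.
E[X] = 0.22·-2.8 + 0.28·3.4 + 0.5·1.15 = 0.911.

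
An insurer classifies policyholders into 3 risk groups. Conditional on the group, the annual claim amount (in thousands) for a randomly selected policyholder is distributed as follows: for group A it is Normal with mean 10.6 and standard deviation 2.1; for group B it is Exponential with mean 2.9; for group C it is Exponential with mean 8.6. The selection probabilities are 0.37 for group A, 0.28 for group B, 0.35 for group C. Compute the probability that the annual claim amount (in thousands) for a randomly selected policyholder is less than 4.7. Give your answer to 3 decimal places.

0.373

Conditional on each group, P(X < 4.7): A: 0.00248074; B: 0.802238; C: 0.421034.
By total probability, P(X < 4.7) = 0.37·0.00248074 + 0.28·0.802238 + 0.35·0.421034 = 0.372906.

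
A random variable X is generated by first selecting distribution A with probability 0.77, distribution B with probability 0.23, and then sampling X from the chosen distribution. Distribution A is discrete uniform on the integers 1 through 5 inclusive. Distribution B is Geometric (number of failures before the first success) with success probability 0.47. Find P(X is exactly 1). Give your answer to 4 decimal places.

Conditional on each component, P(X = 1): A: 0.2; B: 0.2491.
By total probability, P(X = 1) = 0.77·0.2 + 0.23·0.2491 = 0.211293.

0.2113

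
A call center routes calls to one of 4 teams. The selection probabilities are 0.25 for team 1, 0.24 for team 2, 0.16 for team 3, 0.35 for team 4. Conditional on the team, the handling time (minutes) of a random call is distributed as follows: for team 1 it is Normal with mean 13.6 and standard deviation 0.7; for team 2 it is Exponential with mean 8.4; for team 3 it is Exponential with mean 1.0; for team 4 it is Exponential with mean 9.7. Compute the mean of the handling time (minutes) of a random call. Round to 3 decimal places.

Component means — 1: 13.6; 2: 8.4; 3: 1; 4: 9.7.
E[X] = 0.25·13.6 + 0.24·8.4 + 0.16·1 + 0.35·9.7 = 8.971.

8.971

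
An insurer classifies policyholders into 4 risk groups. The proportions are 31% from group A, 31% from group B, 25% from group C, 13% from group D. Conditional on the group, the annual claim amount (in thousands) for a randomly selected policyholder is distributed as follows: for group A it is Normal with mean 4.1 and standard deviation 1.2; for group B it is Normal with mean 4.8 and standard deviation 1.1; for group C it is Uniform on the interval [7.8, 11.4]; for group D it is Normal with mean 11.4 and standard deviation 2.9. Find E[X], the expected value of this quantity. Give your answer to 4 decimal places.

6.6410

Component means — A: 4.1; B: 4.8; C: 9.6; D: 11.4.
E[X] = 0.31·4.1 + 0.31·4.8 + 0.25·9.6 + 0.13·11.4 = 6.641.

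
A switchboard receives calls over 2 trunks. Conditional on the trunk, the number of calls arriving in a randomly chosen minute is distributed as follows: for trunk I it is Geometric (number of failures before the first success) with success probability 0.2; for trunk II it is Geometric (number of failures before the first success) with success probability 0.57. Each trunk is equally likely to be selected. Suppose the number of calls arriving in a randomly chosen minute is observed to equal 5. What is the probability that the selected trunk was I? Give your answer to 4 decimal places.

Likelihoods P(X=5 | ·): I: 0.065536; II: 0.00837948.
Posterior ∝ prior × likelihood. Numerator for I: 0.5·0.065536 = 0.032768.
Normalizing constant: 0.5·0.065536 + 0.5·0.00837948 = 0.0369577.
P(I | observation) = 0.032768 / 0.0369577 = 0.886634.

0.8866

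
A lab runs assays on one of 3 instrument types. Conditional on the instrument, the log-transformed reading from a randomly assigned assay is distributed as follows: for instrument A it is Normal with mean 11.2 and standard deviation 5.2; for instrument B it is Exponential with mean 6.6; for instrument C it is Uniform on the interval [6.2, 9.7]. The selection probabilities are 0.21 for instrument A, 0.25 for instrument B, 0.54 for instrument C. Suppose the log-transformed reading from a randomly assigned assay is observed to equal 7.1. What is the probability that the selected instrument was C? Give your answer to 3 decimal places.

Likelihoods f(7.1 | ·): A: 0.0562228; B: 0.0516726; C: 0.285714.
Posterior ∝ prior × likelihood. Numerator for C: 0.54·0.285714 = 0.154286.
Normalizing constant: 0.21·0.0562228 + 0.25·0.0516726 + 0.54·0.285714 = 0.179011.
P(C | observation) = 0.154286 / 0.179011 = 0.86188.

0.862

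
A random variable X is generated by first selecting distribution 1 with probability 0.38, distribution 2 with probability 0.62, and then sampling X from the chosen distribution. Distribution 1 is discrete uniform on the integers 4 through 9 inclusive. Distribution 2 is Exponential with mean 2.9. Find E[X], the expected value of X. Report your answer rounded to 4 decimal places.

Component means — 1: 6.5; 2: 2.9.
E[X] = 0.38·6.5 + 0.62·2.9 = 4.268.

4.2680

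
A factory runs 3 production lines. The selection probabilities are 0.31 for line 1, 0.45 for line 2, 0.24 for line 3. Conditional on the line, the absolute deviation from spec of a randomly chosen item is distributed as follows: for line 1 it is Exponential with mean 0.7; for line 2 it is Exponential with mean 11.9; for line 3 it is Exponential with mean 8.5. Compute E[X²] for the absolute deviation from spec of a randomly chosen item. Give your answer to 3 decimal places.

162.433

For each component E[X²] = Var + (mean)², giving 1: 0.98; 2: 283.22; 3: 144.5.
Overall E[X²] = 0.31·0.98 + 0.45·283.22 + 0.24·144.5 = 162.433.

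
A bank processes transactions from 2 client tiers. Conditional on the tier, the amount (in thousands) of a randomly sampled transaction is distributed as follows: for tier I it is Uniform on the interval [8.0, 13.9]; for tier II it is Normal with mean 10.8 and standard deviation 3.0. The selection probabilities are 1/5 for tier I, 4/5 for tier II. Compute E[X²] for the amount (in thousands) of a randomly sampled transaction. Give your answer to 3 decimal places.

For each component E[X²] = Var + (mean)², giving I: 122.803; II: 125.64.
Overall E[X²] = 0.2·122.803 + 0.8·125.64 = 125.073.

125.073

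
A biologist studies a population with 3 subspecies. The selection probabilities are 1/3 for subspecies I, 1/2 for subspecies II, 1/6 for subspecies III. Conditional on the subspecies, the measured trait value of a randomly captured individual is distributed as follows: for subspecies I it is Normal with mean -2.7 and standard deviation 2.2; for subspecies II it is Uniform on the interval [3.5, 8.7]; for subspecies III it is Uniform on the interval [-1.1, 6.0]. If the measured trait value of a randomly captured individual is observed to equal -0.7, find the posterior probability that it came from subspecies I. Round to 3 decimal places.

0.630

Likelihoods f(-0.7 | ·): I: 0.119957; II: 0; III: 0.140845.
Posterior ∝ prior × likelihood. Numerator for I: 0.333333·0.119957 = 0.0399858.
Normalizing constant: 0.333333·0.119957 + 0.5·0 + 0.166667·0.140845 = 0.06346.
P(I | observation) = 0.0399858 / 0.06346 = 0.630095.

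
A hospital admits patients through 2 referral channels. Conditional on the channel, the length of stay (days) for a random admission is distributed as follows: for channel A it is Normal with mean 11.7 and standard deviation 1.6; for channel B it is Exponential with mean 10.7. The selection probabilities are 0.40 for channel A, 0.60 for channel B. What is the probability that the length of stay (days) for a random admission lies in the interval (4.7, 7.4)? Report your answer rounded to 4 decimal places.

0.0877

Conditional on each channel, P(4.7 < X < 7.4): A: 0.00359338; B: 0.143738.
By total probability, P(4.7 < X < 7.4) = 0.4·0.00359338 + 0.6·0.143738 = 0.0876803.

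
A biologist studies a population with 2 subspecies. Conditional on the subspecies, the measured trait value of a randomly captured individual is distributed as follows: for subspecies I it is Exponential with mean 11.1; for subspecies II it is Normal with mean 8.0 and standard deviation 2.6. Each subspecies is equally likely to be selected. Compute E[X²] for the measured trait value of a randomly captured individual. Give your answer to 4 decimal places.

For each component E[X²] = Var + (mean)², giving I: 246.42; II: 70.76.
Overall E[X²] = 0.5·246.42 + 0.5·70.76 = 158.59.

158.5900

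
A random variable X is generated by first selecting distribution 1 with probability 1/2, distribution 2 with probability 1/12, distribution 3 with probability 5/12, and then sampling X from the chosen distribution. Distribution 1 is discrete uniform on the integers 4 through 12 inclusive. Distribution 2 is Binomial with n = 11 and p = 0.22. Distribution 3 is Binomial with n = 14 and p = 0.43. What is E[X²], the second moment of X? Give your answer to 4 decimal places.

For each component E[X²] = Var + (mean)², giving 1: 70.6667; 2: 7.744; 3: 39.6718.
Overall E[X²] = 0.5·70.6667 + 0.0833333·7.744 + 0.416667·39.6718 = 52.5086.

52.5086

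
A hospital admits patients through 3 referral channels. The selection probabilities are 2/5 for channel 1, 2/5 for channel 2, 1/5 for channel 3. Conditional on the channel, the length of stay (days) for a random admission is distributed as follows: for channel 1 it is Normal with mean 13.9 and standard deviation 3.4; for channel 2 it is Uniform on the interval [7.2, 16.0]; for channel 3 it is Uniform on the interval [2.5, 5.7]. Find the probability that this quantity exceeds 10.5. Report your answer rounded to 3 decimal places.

Conditional on each channel, P(X > 10.5): 1: 0.841345; 2: 0.625; 3: 0.
By total probability, P(X > 10.5) = 0.4·0.841345 + 0.4·0.625 + 0.2·0 = 0.586538.

0.587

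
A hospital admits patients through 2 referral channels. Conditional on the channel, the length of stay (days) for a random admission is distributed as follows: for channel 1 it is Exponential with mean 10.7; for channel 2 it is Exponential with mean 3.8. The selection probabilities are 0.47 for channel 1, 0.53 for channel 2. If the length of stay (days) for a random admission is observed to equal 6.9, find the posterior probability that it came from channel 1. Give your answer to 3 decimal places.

Likelihoods f(6.9 | ·): 1: 0.0490408; 2: 0.0428183.
Posterior ∝ prior × likelihood. Numerator for 1: 0.47·0.0490408 = 0.0230492.
Normalizing constant: 0.47·0.0490408 + 0.53·0.0428183 = 0.0457428.
P(1 | observation) = 0.0230492 / 0.0457428 = 0.503886.

0.504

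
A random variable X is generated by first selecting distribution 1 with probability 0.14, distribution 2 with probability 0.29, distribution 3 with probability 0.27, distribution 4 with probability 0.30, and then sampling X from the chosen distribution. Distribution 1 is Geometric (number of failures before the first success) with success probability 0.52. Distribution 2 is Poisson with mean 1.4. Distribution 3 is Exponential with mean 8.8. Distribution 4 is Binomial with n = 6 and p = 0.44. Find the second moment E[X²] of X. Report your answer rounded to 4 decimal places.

For each component E[X²] = Var + (mean)², giving 1: 2.62722; 2: 3.36; 3: 154.88; 4: 8.448.
Overall E[X²] = 0.14·2.62722 + 0.29·3.36 + 0.27·154.88 + 0.3·8.448 = 45.6942.

45.6942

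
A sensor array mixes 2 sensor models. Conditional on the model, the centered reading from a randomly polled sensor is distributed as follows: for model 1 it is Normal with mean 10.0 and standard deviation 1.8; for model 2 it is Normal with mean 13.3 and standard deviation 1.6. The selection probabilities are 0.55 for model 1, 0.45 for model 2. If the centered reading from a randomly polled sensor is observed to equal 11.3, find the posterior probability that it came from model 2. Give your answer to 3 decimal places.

0.354

Likelihoods f(11.3 | ·): 1: 0.170755; 2: 0.114156.
Posterior ∝ prior × likelihood. Numerator for 2: 0.45·0.114156 = 0.0513701.
Normalizing constant: 0.55·0.170755 + 0.45·0.114156 = 0.145285.
P(2 | observation) = 0.0513701 / 0.145285 = 0.353581.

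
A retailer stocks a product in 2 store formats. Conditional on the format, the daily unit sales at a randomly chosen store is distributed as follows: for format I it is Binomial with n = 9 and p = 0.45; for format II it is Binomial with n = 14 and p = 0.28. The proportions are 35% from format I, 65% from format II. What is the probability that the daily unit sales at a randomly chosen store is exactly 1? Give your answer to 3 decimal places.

Conditional on each format, P(X = 1): I: 0.0339122; II: 0.0547783.
By total probability, P(X = 1) = 0.35·0.0339122 + 0.65·0.0547783 = 0.0474752.

0.047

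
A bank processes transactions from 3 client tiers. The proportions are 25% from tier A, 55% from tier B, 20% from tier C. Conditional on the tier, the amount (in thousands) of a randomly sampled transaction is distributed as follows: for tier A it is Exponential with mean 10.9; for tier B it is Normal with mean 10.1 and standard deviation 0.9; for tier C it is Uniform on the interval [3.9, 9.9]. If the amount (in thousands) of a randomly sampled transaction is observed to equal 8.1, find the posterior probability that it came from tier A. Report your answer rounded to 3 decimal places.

0.168

Likelihoods f(8.1 | ·): A: 0.0436356; B: 0.0375263; C: 0.166667.
Posterior ∝ prior × likelihood. Numerator for A: 0.25·0.0436356 = 0.0109089.
Normalizing constant: 0.25·0.0436356 + 0.55·0.0375263 + 0.2·0.166667 = 0.0648817.
P(A | observation) = 0.0109089 / 0.0648817 = 0.168135.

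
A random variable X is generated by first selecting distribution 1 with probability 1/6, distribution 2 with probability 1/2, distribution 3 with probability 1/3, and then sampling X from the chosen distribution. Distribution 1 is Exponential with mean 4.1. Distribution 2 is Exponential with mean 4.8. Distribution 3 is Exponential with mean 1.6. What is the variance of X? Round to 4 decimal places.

17.2697

Per component, 1: μ=4.1, E[X²]=33.62; 2: μ=4.8, E[X²]=46.08; 3: μ=1.6, E[X²]=5.12.
E[X] = 0.166667·4.1 + 0.5·4.8 + 0.333333·1.6 = 3.61667.
E[X²] = 0.166667·33.62 + 0.5·46.08 + 0.333333·5.12 = 30.35.
Var(X) = E[X²] − (E[X])² = 30.35 − 13.0803 = 17.2697.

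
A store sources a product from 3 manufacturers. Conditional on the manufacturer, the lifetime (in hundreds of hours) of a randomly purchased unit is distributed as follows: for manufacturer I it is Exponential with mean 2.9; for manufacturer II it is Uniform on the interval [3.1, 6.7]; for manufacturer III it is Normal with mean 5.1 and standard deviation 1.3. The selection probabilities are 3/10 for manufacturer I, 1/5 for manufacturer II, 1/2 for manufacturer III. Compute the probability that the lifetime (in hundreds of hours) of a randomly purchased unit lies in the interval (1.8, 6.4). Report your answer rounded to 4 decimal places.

Conditional on each manufacturer, P(1.8 < X < 6.4): I: 0.427532; II: 0.916667; III: 0.835778.
By total probability, P(1.8 < X < 6.4) = 0.3·0.427532 + 0.2·0.916667 + 0.5·0.835778 = 0.729482.

0.7295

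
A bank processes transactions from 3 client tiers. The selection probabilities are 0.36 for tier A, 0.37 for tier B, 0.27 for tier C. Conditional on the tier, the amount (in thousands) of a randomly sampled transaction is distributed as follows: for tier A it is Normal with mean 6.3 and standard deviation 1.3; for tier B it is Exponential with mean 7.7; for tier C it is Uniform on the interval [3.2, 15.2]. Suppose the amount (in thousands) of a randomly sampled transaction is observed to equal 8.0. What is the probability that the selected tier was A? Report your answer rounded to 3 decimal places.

Likelihoods f(8.0 | ·): A: 0.130506; B: 0.0459509; C: 0.0833333.
Posterior ∝ prior × likelihood. Numerator for A: 0.36·0.130506 = 0.0469823.
Normalizing constant: 0.36·0.130506 + 0.37·0.0459509 + 0.27·0.0833333 = 0.0864842.
P(A | observation) = 0.0469823 / 0.0864842 = 0.543248.

0.543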